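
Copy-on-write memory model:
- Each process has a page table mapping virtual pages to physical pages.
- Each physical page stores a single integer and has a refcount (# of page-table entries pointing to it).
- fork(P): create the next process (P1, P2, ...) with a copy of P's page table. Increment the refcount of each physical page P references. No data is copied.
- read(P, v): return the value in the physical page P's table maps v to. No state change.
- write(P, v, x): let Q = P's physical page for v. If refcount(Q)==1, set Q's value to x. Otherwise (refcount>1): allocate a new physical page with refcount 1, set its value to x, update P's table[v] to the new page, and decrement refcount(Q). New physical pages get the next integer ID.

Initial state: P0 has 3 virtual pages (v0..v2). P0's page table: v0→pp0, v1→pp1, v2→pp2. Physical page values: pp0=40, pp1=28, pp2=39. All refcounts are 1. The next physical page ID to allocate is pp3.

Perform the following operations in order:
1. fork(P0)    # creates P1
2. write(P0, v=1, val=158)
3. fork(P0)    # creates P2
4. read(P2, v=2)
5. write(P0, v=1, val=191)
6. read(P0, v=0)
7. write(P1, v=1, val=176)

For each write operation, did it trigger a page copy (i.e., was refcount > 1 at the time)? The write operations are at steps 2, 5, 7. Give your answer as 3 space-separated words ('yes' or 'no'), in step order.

Op 1: fork(P0) -> P1. 3 ppages; refcounts: pp0:2 pp1:2 pp2:2
Op 2: write(P0, v1, 158). refcount(pp1)=2>1 -> COPY to pp3. 4 ppages; refcounts: pp0:2 pp1:1 pp2:2 pp3:1
Op 3: fork(P0) -> P2. 4 ppages; refcounts: pp0:3 pp1:1 pp2:3 pp3:2
Op 4: read(P2, v2) -> 39. No state change.
Op 5: write(P0, v1, 191). refcount(pp3)=2>1 -> COPY to pp4. 5 ppages; refcounts: pp0:3 pp1:1 pp2:3 pp3:1 pp4:1
Op 6: read(P0, v0) -> 40. No state change.
Op 7: write(P1, v1, 176). refcount(pp1)=1 -> write in place. 5 ppages; refcounts: pp0:3 pp1:1 pp2:3 pp3:1 pp4:1

yes yes no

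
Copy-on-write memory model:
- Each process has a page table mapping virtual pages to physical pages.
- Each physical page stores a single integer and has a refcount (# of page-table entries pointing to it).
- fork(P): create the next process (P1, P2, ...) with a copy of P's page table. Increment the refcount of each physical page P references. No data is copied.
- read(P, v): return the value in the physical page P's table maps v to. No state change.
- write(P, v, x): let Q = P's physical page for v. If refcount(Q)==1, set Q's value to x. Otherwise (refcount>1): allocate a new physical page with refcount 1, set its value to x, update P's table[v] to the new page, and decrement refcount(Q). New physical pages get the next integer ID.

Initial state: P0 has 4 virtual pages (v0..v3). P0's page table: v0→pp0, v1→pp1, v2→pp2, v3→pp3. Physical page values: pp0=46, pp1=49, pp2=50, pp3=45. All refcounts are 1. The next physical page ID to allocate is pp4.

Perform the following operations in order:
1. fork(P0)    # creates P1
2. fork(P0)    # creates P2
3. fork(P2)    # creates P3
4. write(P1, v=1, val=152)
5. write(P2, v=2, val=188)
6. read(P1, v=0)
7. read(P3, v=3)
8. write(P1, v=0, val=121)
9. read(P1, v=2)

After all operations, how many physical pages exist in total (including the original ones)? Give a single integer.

Answer: 7

Derivation:
Op 1: fork(P0) -> P1. 4 ppages; refcounts: pp0:2 pp1:2 pp2:2 pp3:2
Op 2: fork(P0) -> P2. 4 ppages; refcounts: pp0:3 pp1:3 pp2:3 pp3:3
Op 3: fork(P2) -> P3. 4 ppages; refcounts: pp0:4 pp1:4 pp2:4 pp3:4
Op 4: write(P1, v1, 152). refcount(pp1)=4>1 -> COPY to pp4. 5 ppages; refcounts: pp0:4 pp1:3 pp2:4 pp3:4 pp4:1
Op 5: write(P2, v2, 188). refcount(pp2)=4>1 -> COPY to pp5. 6 ppages; refcounts: pp0:4 pp1:3 pp2:3 pp3:4 pp4:1 pp5:1
Op 6: read(P1, v0) -> 46. No state change.
Op 7: read(P3, v3) -> 45. No state change.
Op 8: write(P1, v0, 121). refcount(pp0)=4>1 -> COPY to pp6. 7 ppages; refcounts: pp0:3 pp1:3 pp2:3 pp3:4 pp4:1 pp5:1 pp6:1
Op 9: read(P1, v2) -> 50. No state change.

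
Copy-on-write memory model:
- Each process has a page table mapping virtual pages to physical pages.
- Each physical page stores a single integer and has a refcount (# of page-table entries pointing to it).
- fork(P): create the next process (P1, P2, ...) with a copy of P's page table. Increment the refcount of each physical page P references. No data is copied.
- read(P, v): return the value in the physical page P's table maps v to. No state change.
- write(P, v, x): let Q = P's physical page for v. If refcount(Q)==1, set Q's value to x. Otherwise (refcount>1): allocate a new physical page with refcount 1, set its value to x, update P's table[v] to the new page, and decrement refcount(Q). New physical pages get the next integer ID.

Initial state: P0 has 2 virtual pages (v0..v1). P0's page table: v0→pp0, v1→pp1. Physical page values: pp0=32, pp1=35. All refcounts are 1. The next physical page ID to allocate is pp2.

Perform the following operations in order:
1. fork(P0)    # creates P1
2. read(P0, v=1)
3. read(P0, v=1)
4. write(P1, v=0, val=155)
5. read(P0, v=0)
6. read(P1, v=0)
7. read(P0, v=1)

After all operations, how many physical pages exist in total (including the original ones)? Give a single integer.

Op 1: fork(P0) -> P1. 2 ppages; refcounts: pp0:2 pp1:2
Op 2: read(P0, v1) -> 35. No state change.
Op 3: read(P0, v1) -> 35. No state change.
Op 4: write(P1, v0, 155). refcount(pp0)=2>1 -> COPY to pp2. 3 ppages; refcounts: pp0:1 pp1:2 pp2:1
Op 5: read(P0, v0) -> 32. No state change.
Op 6: read(P1, v0) -> 155. No state change.
Op 7: read(P0, v1) -> 35. No state change.

Answer: 3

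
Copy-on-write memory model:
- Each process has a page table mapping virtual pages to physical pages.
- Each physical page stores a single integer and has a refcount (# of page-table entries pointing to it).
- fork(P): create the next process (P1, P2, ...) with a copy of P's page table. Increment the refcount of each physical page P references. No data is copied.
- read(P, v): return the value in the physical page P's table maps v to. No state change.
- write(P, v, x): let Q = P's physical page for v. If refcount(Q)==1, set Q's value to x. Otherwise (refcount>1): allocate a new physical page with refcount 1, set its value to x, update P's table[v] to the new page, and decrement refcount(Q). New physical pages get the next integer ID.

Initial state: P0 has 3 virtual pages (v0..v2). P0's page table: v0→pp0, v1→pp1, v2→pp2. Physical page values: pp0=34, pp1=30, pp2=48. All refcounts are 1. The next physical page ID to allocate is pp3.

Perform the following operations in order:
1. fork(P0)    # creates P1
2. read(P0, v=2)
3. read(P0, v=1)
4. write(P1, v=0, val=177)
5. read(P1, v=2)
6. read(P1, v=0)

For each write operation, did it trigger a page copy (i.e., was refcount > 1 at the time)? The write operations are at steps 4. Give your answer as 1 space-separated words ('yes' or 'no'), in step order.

Op 1: fork(P0) -> P1. 3 ppages; refcounts: pp0:2 pp1:2 pp2:2
Op 2: read(P0, v2) -> 48. No state change.
Op 3: read(P0, v1) -> 30. No state change.
Op 4: write(P1, v0, 177). refcount(pp0)=2>1 -> COPY to pp3. 4 ppages; refcounts: pp0:1 pp1:2 pp2:2 pp3:1
Op 5: read(P1, v2) -> 48. No state change.
Op 6: read(P1, v0) -> 177. No state change.

yes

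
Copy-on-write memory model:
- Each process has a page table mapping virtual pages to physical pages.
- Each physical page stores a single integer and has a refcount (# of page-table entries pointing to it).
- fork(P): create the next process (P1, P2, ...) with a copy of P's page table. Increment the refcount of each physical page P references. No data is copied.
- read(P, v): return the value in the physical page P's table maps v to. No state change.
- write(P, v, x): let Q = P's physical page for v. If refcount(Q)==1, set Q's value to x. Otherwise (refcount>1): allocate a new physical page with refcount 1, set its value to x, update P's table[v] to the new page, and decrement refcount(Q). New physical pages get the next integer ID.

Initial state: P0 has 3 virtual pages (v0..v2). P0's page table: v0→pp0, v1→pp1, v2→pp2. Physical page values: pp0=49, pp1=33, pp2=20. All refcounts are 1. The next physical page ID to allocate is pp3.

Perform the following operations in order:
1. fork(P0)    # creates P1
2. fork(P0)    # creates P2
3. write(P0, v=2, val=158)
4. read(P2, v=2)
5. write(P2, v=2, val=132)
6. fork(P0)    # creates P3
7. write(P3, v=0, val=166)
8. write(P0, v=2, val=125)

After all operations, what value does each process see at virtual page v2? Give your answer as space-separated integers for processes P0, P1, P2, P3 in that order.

Op 1: fork(P0) -> P1. 3 ppages; refcounts: pp0:2 pp1:2 pp2:2
Op 2: fork(P0) -> P2. 3 ppages; refcounts: pp0:3 pp1:3 pp2:3
Op 3: write(P0, v2, 158). refcount(pp2)=3>1 -> COPY to pp3. 4 ppages; refcounts: pp0:3 pp1:3 pp2:2 pp3:1
Op 4: read(P2, v2) -> 20. No state change.
Op 5: write(P2, v2, 132). refcount(pp2)=2>1 -> COPY to pp4. 5 ppages; refcounts: pp0:3 pp1:3 pp2:1 pp3:1 pp4:1
Op 6: fork(P0) -> P3. 5 ppages; refcounts: pp0:4 pp1:4 pp2:1 pp3:2 pp4:1
Op 7: write(P3, v0, 166). refcount(pp0)=4>1 -> COPY to pp5. 6 ppages; refcounts: pp0:3 pp1:4 pp2:1 pp3:2 pp4:1 pp5:1
Op 8: write(P0, v2, 125). refcount(pp3)=2>1 -> COPY to pp6. 7 ppages; refcounts: pp0:3 pp1:4 pp2:1 pp3:1 pp4:1 pp5:1 pp6:1
P0: v2 -> pp6 = 125
P1: v2 -> pp2 = 20
P2: v2 -> pp4 = 132
P3: v2 -> pp3 = 158

Answer: 125 20 132 158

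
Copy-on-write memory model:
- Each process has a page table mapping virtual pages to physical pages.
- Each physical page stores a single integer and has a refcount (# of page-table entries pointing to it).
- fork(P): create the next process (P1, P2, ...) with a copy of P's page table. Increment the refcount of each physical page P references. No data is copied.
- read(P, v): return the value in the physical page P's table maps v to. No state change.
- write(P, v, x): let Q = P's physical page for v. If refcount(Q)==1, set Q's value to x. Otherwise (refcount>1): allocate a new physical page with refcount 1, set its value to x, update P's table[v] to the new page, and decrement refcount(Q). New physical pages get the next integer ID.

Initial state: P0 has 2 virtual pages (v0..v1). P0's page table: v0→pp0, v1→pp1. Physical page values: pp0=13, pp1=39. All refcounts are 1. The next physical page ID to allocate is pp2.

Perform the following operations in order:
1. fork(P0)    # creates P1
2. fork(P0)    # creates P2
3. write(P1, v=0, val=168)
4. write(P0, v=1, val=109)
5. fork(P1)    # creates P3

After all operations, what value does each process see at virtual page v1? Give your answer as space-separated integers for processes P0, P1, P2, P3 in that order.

Op 1: fork(P0) -> P1. 2 ppages; refcounts: pp0:2 pp1:2
Op 2: fork(P0) -> P2. 2 ppages; refcounts: pp0:3 pp1:3
Op 3: write(P1, v0, 168). refcount(pp0)=3>1 -> COPY to pp2. 3 ppages; refcounts: pp0:2 pp1:3 pp2:1
Op 4: write(P0, v1, 109). refcount(pp1)=3>1 -> COPY to pp3. 4 ppages; refcounts: pp0:2 pp1:2 pp2:1 pp3:1
Op 5: fork(P1) -> P3. 4 ppages; refcounts: pp0:2 pp1:3 pp2:2 pp3:1
P0: v1 -> pp3 = 109
P1: v1 -> pp1 = 39
P2: v1 -> pp1 = 39
P3: v1 -> pp1 = 39

Answer: 109 39 39 39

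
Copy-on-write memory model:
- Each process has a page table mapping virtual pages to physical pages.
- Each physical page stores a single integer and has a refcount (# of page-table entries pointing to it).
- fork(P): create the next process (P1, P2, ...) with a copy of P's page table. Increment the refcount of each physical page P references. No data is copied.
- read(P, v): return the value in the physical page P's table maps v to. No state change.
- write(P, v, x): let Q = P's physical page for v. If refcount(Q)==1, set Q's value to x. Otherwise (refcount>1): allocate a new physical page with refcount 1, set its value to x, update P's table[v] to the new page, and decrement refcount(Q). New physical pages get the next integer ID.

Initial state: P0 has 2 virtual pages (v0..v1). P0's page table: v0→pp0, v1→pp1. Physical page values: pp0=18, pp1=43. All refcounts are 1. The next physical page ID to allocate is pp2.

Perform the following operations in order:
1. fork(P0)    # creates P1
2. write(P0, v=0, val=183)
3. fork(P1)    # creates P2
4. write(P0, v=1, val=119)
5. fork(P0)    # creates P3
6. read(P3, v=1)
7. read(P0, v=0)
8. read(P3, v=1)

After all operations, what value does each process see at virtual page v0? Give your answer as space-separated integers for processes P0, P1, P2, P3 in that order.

Answer: 183 18 18 183

Derivation:
Op 1: fork(P0) -> P1. 2 ppages; refcounts: pp0:2 pp1:2
Op 2: write(P0, v0, 183). refcount(pp0)=2>1 -> COPY to pp2. 3 ppages; refcounts: pp0:1 pp1:2 pp2:1
Op 3: fork(P1) -> P2. 3 ppages; refcounts: pp0:2 pp1:3 pp2:1
Op 4: write(P0, v1, 119). refcount(pp1)=3>1 -> COPY to pp3. 4 ppages; refcounts: pp0:2 pp1:2 pp2:1 pp3:1
Op 5: fork(P0) -> P3. 4 ppages; refcounts: pp0:2 pp1:2 pp2:2 pp3:2
Op 6: read(P3, v1) -> 119. No state change.
Op 7: read(P0, v0) -> 183. No state change.
Op 8: read(P3, v1) -> 119. No state change.
P0: v0 -> pp2 = 183
P1: v0 -> pp0 = 18
P2: v0 -> pp0 = 18
P3: v0 -> pp2 = 183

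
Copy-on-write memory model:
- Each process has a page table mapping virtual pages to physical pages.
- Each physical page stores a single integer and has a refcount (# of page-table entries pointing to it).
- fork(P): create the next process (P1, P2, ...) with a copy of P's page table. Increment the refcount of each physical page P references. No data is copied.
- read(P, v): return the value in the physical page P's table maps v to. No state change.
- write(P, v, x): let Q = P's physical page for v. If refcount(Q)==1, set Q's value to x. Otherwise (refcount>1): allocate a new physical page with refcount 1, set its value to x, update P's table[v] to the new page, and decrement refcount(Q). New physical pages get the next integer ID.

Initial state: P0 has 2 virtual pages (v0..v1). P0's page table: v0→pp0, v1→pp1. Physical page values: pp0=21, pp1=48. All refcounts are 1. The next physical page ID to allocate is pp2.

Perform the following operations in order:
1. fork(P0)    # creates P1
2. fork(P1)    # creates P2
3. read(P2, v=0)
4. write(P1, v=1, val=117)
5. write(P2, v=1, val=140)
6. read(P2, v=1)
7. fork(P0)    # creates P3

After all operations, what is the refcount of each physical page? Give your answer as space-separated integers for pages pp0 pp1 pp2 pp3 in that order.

Op 1: fork(P0) -> P1. 2 ppages; refcounts: pp0:2 pp1:2
Op 2: fork(P1) -> P2. 2 ppages; refcounts: pp0:3 pp1:3
Op 3: read(P2, v0) -> 21. No state change.
Op 4: write(P1, v1, 117). refcount(pp1)=3>1 -> COPY to pp2. 3 ppages; refcounts: pp0:3 pp1:2 pp2:1
Op 5: write(P2, v1, 140). refcount(pp1)=2>1 -> COPY to pp3. 4 ppages; refcounts: pp0:3 pp1:1 pp2:1 pp3:1
Op 6: read(P2, v1) -> 140. No state change.
Op 7: fork(P0) -> P3. 4 ppages; refcounts: pp0:4 pp1:2 pp2:1 pp3:1

Answer: 4 2 1 1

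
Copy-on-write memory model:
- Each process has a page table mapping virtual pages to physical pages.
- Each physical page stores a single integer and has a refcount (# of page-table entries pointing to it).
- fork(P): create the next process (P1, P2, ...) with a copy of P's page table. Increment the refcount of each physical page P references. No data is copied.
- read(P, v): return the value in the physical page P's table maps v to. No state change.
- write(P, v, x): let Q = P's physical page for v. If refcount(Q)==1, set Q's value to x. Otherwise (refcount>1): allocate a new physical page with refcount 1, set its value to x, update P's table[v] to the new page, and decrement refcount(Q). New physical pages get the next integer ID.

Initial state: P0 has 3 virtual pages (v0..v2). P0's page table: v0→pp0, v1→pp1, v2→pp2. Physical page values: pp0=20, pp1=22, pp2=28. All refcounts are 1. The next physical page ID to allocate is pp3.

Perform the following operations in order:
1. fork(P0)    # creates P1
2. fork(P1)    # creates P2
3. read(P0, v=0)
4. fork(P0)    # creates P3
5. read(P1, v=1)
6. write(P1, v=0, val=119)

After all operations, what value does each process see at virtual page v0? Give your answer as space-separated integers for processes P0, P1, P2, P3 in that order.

Op 1: fork(P0) -> P1. 3 ppages; refcounts: pp0:2 pp1:2 pp2:2
Op 2: fork(P1) -> P2. 3 ppages; refcounts: pp0:3 pp1:3 pp2:3
Op 3: read(P0, v0) -> 20. No state change.
Op 4: fork(P0) -> P3. 3 ppages; refcounts: pp0:4 pp1:4 pp2:4
Op 5: read(P1, v1) -> 22. No state change.
Op 6: write(P1, v0, 119). refcount(pp0)=4>1 -> COPY to pp3. 4 ppages; refcounts: pp0:3 pp1:4 pp2:4 pp3:1
P0: v0 -> pp0 = 20
P1: v0 -> pp3 = 119
P2: v0 -> pp0 = 20
P3: v0 -> pp0 = 20

Answer: 20 119 20 20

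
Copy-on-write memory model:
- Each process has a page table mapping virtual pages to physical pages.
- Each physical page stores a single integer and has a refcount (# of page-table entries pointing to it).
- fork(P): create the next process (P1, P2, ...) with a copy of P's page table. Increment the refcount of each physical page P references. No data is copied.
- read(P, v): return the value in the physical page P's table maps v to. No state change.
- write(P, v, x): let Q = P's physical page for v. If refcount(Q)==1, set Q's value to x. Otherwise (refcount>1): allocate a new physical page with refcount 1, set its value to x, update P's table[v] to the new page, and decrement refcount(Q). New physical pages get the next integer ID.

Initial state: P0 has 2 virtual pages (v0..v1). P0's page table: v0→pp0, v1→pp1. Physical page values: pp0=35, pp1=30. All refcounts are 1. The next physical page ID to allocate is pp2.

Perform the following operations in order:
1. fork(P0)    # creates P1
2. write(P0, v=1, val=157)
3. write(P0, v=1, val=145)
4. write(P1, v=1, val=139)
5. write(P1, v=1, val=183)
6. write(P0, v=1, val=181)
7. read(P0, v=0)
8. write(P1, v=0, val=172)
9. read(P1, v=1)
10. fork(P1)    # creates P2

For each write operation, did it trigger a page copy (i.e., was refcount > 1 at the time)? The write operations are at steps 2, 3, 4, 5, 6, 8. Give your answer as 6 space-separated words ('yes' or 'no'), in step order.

Op 1: fork(P0) -> P1. 2 ppages; refcounts: pp0:2 pp1:2
Op 2: write(P0, v1, 157). refcount(pp1)=2>1 -> COPY to pp2. 3 ppages; refcounts: pp0:2 pp1:1 pp2:1
Op 3: write(P0, v1, 145). refcount(pp2)=1 -> write in place. 3 ppages; refcounts: pp0:2 pp1:1 pp2:1
Op 4: write(P1, v1, 139). refcount(pp1)=1 -> write in place. 3 ppages; refcounts: pp0:2 pp1:1 pp2:1
Op 5: write(P1, v1, 183). refcount(pp1)=1 -> write in place. 3 ppages; refcounts: pp0:2 pp1:1 pp2:1
Op 6: write(P0, v1, 181). refcount(pp2)=1 -> write in place. 3 ppages; refcounts: pp0:2 pp1:1 pp2:1
Op 7: read(P0, v0) -> 35. No state change.
Op 8: write(P1, v0, 172). refcount(pp0)=2>1 -> COPY to pp3. 4 ppages; refcounts: pp0:1 pp1:1 pp2:1 pp3:1
Op 9: read(P1, v1) -> 183. No state change.
Op 10: fork(P1) -> P2. 4 ppages; refcounts: pp0:1 pp1:2 pp2:1 pp3:2

yes no no no no yes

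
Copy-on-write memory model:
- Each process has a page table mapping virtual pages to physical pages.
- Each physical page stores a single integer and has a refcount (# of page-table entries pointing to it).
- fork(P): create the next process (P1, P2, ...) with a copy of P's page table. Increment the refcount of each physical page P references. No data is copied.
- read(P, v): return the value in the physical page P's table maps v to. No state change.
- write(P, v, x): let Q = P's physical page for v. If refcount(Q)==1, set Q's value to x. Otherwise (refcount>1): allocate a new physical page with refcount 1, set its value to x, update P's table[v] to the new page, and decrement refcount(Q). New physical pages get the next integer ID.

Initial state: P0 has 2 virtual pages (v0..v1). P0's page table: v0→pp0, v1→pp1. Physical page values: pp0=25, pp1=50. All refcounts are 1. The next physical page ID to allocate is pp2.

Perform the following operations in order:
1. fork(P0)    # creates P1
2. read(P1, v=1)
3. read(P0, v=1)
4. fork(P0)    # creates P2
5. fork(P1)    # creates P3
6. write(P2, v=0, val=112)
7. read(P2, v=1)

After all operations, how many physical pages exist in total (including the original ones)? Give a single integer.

Answer: 3

Derivation:
Op 1: fork(P0) -> P1. 2 ppages; refcounts: pp0:2 pp1:2
Op 2: read(P1, v1) -> 50. No state change.
Op 3: read(P0, v1) -> 50. No state change.
Op 4: fork(P0) -> P2. 2 ppages; refcounts: pp0:3 pp1:3
Op 5: fork(P1) -> P3. 2 ppages; refcounts: pp0:4 pp1:4
Op 6: write(P2, v0, 112). refcount(pp0)=4>1 -> COPY to pp2. 3 ppages; refcounts: pp0:3 pp1:4 pp2:1
Op 7: read(P2, v1) -> 50. No state change.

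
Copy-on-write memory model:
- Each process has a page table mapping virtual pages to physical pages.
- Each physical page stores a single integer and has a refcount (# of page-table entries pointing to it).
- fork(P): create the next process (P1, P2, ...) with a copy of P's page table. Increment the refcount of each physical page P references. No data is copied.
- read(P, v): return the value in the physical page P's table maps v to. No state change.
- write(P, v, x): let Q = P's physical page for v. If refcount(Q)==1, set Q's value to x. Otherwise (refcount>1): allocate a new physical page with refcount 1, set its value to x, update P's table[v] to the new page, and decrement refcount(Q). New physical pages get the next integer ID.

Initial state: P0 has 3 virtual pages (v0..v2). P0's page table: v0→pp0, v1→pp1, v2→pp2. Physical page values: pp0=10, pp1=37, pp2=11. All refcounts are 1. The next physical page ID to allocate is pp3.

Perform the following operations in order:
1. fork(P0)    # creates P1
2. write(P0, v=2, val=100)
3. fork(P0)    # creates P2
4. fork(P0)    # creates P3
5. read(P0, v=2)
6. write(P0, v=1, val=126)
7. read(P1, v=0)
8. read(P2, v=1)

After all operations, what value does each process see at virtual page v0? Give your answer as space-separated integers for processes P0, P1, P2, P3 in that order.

Op 1: fork(P0) -> P1. 3 ppages; refcounts: pp0:2 pp1:2 pp2:2
Op 2: write(P0, v2, 100). refcount(pp2)=2>1 -> COPY to pp3. 4 ppages; refcounts: pp0:2 pp1:2 pp2:1 pp3:1
Op 3: fork(P0) -> P2. 4 ppages; refcounts: pp0:3 pp1:3 pp2:1 pp3:2
Op 4: fork(P0) -> P3. 4 ppages; refcounts: pp0:4 pp1:4 pp2:1 pp3:3
Op 5: read(P0, v2) -> 100. No state change.
Op 6: write(P0, v1, 126). refcount(pp1)=4>1 -> COPY to pp4. 5 ppages; refcounts: pp0:4 pp1:3 pp2:1 pp3:3 pp4:1
Op 7: read(P1, v0) -> 10. No state change.
Op 8: read(P2, v1) -> 37. No state change.
P0: v0 -> pp0 = 10
P1: v0 -> pp0 = 10
P2: v0 -> pp0 = 10
P3: v0 -> pp0 = 10

Answer: 10 10 10 10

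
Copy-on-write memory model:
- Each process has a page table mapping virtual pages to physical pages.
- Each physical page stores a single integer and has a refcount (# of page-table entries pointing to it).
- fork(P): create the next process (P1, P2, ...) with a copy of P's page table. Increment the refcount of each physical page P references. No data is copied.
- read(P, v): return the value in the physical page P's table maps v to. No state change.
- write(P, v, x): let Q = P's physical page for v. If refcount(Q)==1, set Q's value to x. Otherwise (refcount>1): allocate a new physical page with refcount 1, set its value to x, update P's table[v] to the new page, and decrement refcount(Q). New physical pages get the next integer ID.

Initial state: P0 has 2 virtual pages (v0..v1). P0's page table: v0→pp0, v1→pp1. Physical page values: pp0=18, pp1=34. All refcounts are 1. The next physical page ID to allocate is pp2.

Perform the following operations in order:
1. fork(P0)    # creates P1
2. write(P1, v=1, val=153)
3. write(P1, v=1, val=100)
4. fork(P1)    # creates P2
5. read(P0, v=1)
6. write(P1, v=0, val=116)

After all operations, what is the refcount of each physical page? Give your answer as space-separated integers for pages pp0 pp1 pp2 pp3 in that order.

Op 1: fork(P0) -> P1. 2 ppages; refcounts: pp0:2 pp1:2
Op 2: write(P1, v1, 153). refcount(pp1)=2>1 -> COPY to pp2. 3 ppages; refcounts: pp0:2 pp1:1 pp2:1
Op 3: write(P1, v1, 100). refcount(pp2)=1 -> write in place. 3 ppages; refcounts: pp0:2 pp1:1 pp2:1
Op 4: fork(P1) -> P2. 3 ppages; refcounts: pp0:3 pp1:1 pp2:2
Op 5: read(P0, v1) -> 34. No state change.
Op 6: write(P1, v0, 116). refcount(pp0)=3>1 -> COPY to pp3. 4 ppages; refcounts: pp0:2 pp1:1 pp2:2 pp3:1

Answer: 2 1 2 1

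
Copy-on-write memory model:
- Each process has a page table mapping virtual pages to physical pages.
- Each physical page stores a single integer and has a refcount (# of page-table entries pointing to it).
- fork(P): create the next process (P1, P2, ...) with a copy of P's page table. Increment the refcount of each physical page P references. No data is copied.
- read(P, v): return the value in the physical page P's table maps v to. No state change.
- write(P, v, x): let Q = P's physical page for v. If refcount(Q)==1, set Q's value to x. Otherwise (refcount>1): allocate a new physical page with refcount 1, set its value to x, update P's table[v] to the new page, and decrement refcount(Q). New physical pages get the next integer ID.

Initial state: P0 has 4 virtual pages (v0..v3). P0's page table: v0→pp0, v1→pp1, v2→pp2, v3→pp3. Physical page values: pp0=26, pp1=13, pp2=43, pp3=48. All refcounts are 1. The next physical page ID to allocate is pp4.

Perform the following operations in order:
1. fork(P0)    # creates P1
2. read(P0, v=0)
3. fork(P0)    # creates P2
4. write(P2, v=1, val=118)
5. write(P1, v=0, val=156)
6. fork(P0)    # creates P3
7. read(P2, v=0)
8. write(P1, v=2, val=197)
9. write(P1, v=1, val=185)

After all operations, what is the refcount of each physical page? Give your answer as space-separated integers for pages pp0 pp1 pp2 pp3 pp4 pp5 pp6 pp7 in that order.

Answer: 3 2 3 4 1 1 1 1

Derivation:
Op 1: fork(P0) -> P1. 4 ppages; refcounts: pp0:2 pp1:2 pp2:2 pp3:2
Op 2: read(P0, v0) -> 26. No state change.
Op 3: fork(P0) -> P2. 4 ppages; refcounts: pp0:3 pp1:3 pp2:3 pp3:3
Op 4: write(P2, v1, 118). refcount(pp1)=3>1 -> COPY to pp4. 5 ppages; refcounts: pp0:3 pp1:2 pp2:3 pp3:3 pp4:1
Op 5: write(P1, v0, 156). refcount(pp0)=3>1 -> COPY to pp5. 6 ppages; refcounts: pp0:2 pp1:2 pp2:3 pp3:3 pp4:1 pp5:1
Op 6: fork(P0) -> P3. 6 ppages; refcounts: pp0:3 pp1:3 pp2:4 pp3:4 pp4:1 pp5:1
Op 7: read(P2, v0) -> 26. No state change.
Op 8: write(P1, v2, 197). refcount(pp2)=4>1 -> COPY to pp6. 7 ppages; refcounts: pp0:3 pp1:3 pp2:3 pp3:4 pp4:1 pp5:1 pp6:1
Op 9: write(P1, v1, 185). refcount(pp1)=3>1 -> COPY to pp7. 8 ppages; refcounts: pp0:3 pp1:2 pp2:3 pp3:4 pp4:1 pp5:1 pp6:1 pp7:1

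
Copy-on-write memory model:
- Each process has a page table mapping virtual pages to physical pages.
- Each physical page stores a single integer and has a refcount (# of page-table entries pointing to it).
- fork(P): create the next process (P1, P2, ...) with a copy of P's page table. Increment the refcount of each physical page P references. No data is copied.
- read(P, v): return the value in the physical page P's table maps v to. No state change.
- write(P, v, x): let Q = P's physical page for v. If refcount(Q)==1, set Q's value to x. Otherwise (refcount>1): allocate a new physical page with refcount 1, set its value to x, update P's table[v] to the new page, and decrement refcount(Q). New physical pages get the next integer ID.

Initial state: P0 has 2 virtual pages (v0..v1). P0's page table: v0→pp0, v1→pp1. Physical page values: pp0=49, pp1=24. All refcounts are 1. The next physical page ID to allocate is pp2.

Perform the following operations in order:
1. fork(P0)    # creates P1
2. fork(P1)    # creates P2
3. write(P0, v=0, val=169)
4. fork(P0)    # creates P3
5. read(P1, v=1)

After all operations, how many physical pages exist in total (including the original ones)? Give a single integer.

Op 1: fork(P0) -> P1. 2 ppages; refcounts: pp0:2 pp1:2
Op 2: fork(P1) -> P2. 2 ppages; refcounts: pp0:3 pp1:3
Op 3: write(P0, v0, 169). refcount(pp0)=3>1 -> COPY to pp2. 3 ppages; refcounts: pp0:2 pp1:3 pp2:1
Op 4: fork(P0) -> P3. 3 ppages; refcounts: pp0:2 pp1:4 pp2:2
Op 5: read(P1, v1) -> 24. No state change.

Answer: 3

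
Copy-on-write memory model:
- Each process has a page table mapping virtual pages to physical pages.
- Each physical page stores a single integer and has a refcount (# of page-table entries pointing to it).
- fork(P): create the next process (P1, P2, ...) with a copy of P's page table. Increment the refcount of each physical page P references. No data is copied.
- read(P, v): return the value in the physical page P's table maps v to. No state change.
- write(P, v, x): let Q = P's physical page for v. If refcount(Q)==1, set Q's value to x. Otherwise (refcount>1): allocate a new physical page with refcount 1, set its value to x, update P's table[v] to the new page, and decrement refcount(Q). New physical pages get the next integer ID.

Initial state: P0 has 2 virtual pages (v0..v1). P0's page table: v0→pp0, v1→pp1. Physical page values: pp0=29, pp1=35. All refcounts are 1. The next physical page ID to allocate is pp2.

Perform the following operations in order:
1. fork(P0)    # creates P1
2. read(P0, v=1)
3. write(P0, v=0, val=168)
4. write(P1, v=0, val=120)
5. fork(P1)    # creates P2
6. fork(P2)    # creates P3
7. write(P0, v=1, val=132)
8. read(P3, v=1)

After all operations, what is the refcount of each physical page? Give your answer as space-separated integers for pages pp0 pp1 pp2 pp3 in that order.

Answer: 3 3 1 1

Derivation:
Op 1: fork(P0) -> P1. 2 ppages; refcounts: pp0:2 pp1:2
Op 2: read(P0, v1) -> 35. No state change.
Op 3: write(P0, v0, 168). refcount(pp0)=2>1 -> COPY to pp2. 3 ppages; refcounts: pp0:1 pp1:2 pp2:1
Op 4: write(P1, v0, 120). refcount(pp0)=1 -> write in place. 3 ppages; refcounts: pp0:1 pp1:2 pp2:1
Op 5: fork(P1) -> P2. 3 ppages; refcounts: pp0:2 pp1:3 pp2:1
Op 6: fork(P2) -> P3. 3 ppages; refcounts: pp0:3 pp1:4 pp2:1
Op 7: write(P0, v1, 132). refcount(pp1)=4>1 -> COPY to pp3. 4 ppages; refcounts: pp0:3 pp1:3 pp2:1 pp3:1
Op 8: read(P3, v1) -> 35. No state change.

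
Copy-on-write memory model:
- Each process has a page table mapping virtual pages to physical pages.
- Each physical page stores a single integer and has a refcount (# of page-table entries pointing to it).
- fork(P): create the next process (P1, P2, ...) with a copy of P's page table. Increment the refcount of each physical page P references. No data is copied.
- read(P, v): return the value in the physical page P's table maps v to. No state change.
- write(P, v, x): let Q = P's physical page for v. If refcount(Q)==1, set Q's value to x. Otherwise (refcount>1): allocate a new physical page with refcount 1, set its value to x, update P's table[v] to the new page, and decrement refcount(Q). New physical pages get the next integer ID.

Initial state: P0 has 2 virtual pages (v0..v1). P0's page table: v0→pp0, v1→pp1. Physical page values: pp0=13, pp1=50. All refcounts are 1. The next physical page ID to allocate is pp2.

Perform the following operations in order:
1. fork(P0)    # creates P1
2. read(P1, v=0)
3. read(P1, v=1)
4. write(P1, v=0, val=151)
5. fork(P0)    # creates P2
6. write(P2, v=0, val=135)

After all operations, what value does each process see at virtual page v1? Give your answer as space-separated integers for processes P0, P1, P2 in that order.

Answer: 50 50 50

Derivation:
Op 1: fork(P0) -> P1. 2 ppages; refcounts: pp0:2 pp1:2
Op 2: read(P1, v0) -> 13. No state change.
Op 3: read(P1, v1) -> 50. No state change.
Op 4: write(P1, v0, 151). refcount(pp0)=2>1 -> COPY to pp2. 3 ppages; refcounts: pp0:1 pp1:2 pp2:1
Op 5: fork(P0) -> P2. 3 ppages; refcounts: pp0:2 pp1:3 pp2:1
Op 6: write(P2, v0, 135). refcount(pp0)=2>1 -> COPY to pp3. 4 ppages; refcounts: pp0:1 pp1:3 pp2:1 pp3:1
P0: v1 -> pp1 = 50
P1: v1 -> pp1 = 50
P2: v1 -> pp1 = 50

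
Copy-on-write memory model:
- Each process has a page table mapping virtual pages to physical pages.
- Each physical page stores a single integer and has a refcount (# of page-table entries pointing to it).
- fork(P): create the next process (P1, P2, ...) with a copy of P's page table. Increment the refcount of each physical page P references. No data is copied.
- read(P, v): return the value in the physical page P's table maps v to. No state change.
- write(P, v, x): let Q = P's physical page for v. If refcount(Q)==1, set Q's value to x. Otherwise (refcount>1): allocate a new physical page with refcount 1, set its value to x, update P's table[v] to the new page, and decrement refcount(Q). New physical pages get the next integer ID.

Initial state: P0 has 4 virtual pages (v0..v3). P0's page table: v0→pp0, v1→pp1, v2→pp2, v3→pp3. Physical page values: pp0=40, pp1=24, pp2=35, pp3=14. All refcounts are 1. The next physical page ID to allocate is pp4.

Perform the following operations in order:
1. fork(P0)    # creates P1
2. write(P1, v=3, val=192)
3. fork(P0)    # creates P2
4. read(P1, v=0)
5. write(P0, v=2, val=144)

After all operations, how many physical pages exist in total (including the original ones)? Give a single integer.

Answer: 6

Derivation:
Op 1: fork(P0) -> P1. 4 ppages; refcounts: pp0:2 pp1:2 pp2:2 pp3:2
Op 2: write(P1, v3, 192). refcount(pp3)=2>1 -> COPY to pp4. 5 ppages; refcounts: pp0:2 pp1:2 pp2:2 pp3:1 pp4:1
Op 3: fork(P0) -> P2. 5 ppages; refcounts: pp0:3 pp1:3 pp2:3 pp3:2 pp4:1
Op 4: read(P1, v0) -> 40. No state change.
Op 5: write(P0, v2, 144). refcount(pp2)=3>1 -> COPY to pp5. 6 ppages; refcounts: pp0:3 pp1:3 pp2:2 pp3:2 pp4:1 pp5:1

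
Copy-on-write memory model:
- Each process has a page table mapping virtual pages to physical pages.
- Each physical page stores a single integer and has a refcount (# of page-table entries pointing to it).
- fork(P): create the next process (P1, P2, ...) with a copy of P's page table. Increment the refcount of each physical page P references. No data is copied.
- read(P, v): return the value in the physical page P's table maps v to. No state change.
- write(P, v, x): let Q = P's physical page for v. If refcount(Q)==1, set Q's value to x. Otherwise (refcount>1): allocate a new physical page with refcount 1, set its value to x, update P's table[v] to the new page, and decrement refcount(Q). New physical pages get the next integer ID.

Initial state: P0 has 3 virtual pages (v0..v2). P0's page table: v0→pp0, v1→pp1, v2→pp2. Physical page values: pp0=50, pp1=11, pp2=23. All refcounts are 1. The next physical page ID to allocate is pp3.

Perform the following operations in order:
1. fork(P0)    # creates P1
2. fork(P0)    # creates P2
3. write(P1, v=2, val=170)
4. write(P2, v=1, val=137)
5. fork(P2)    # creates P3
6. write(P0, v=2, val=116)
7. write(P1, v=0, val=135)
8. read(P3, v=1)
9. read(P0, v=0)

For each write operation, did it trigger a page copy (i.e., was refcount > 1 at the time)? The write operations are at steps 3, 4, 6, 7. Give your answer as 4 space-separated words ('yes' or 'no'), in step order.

Op 1: fork(P0) -> P1. 3 ppages; refcounts: pp0:2 pp1:2 pp2:2
Op 2: fork(P0) -> P2. 3 ppages; refcounts: pp0:3 pp1:3 pp2:3
Op 3: write(P1, v2, 170). refcount(pp2)=3>1 -> COPY to pp3. 4 ppages; refcounts: pp0:3 pp1:3 pp2:2 pp3:1
Op 4: write(P2, v1, 137). refcount(pp1)=3>1 -> COPY to pp4. 5 ppages; refcounts: pp0:3 pp1:2 pp2:2 pp3:1 pp4:1
Op 5: fork(P2) -> P3. 5 ppages; refcounts: pp0:4 pp1:2 pp2:3 pp3:1 pp4:2
Op 6: write(P0, v2, 116). refcount(pp2)=3>1 -> COPY to pp5. 6 ppages; refcounts: pp0:4 pp1:2 pp2:2 pp3:1 pp4:2 pp5:1
Op 7: write(P1, v0, 135). refcount(pp0)=4>1 -> COPY to pp6. 7 ppages; refcounts: pp0:3 pp1:2 pp2:2 pp3:1 pp4:2 pp5:1 pp6:1
Op 8: read(P3, v1) -> 137. No state change.
Op 9: read(P0, v0) -> 50. No state change.

yes yes yes yes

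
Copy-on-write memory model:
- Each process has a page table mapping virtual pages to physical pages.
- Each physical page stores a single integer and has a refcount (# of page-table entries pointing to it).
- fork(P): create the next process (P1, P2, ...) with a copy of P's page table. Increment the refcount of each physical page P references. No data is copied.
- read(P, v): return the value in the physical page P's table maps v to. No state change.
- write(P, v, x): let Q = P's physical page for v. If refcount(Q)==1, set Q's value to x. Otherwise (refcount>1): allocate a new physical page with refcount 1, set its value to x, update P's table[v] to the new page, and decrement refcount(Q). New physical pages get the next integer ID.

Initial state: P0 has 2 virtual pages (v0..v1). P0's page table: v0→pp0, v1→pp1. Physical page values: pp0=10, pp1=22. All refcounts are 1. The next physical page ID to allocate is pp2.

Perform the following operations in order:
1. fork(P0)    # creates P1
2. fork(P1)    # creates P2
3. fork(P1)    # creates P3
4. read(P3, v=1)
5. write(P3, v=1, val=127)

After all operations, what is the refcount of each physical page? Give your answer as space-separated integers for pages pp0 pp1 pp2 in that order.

Op 1: fork(P0) -> P1. 2 ppages; refcounts: pp0:2 pp1:2
Op 2: fork(P1) -> P2. 2 ppages; refcounts: pp0:3 pp1:3
Op 3: fork(P1) -> P3. 2 ppages; refcounts: pp0:4 pp1:4
Op 4: read(P3, v1) -> 22. No state change.
Op 5: write(P3, v1, 127). refcount(pp1)=4>1 -> COPY to pp2. 3 ppages; refcounts: pp0:4 pp1:3 pp2:1

Answer: 4 3 1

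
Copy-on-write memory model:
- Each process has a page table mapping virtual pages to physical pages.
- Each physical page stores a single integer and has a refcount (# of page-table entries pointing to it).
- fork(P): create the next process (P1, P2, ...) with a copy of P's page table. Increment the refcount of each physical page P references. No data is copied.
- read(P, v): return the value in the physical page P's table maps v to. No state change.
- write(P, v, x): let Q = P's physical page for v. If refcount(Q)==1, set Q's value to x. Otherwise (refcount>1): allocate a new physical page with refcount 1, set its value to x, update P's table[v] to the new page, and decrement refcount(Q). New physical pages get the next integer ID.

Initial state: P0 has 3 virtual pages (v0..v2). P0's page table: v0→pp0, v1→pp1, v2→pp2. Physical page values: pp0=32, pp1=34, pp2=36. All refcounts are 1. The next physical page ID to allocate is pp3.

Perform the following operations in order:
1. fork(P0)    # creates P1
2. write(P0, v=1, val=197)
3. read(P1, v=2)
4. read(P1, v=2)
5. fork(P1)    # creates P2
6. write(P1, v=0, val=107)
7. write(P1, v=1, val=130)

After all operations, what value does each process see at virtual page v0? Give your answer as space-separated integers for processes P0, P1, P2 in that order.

Op 1: fork(P0) -> P1. 3 ppages; refcounts: pp0:2 pp1:2 pp2:2
Op 2: write(P0, v1, 197). refcount(pp1)=2>1 -> COPY to pp3. 4 ppages; refcounts: pp0:2 pp1:1 pp2:2 pp3:1
Op 3: read(P1, v2) -> 36. No state change.
Op 4: read(P1, v2) -> 36. No state change.
Op 5: fork(P1) -> P2. 4 ppages; refcounts: pp0:3 pp1:2 pp2:3 pp3:1
Op 6: write(P1, v0, 107). refcount(pp0)=3>1 -> COPY to pp4. 5 ppages; refcounts: pp0:2 pp1:2 pp2:3 pp3:1 pp4:1
Op 7: write(P1, v1, 130). refcount(pp1)=2>1 -> COPY to pp5. 6 ppages; refcounts: pp0:2 pp1:1 pp2:3 pp3:1 pp4:1 pp5:1
P0: v0 -> pp0 = 32
P1: v0 -> pp4 = 107
P2: v0 -> pp0 = 32

Answer: 32 107 32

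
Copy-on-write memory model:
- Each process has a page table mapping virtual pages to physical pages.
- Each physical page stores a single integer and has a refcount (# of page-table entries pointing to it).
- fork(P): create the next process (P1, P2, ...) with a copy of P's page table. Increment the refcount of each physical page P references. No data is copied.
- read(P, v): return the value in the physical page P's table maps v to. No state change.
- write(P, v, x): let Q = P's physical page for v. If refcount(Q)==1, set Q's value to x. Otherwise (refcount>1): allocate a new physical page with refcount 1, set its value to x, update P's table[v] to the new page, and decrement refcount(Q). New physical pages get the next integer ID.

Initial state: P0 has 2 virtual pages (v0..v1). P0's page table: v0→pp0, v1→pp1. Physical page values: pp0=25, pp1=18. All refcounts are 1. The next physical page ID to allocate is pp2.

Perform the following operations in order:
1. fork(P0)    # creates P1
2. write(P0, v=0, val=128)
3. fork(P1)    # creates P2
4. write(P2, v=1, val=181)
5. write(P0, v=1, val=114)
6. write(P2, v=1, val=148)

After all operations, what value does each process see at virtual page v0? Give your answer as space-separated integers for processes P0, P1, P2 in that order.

Answer: 128 25 25

Derivation:
Op 1: fork(P0) -> P1. 2 ppages; refcounts: pp0:2 pp1:2
Op 2: write(P0, v0, 128). refcount(pp0)=2>1 -> COPY to pp2. 3 ppages; refcounts: pp0:1 pp1:2 pp2:1
Op 3: fork(P1) -> P2. 3 ppages; refcounts: pp0:2 pp1:3 pp2:1
Op 4: write(P2, v1, 181). refcount(pp1)=3>1 -> COPY to pp3. 4 ppages; refcounts: pp0:2 pp1:2 pp2:1 pp3:1
Op 5: write(P0, v1, 114). refcount(pp1)=2>1 -> COPY to pp4. 5 ppages; refcounts: pp0:2 pp1:1 pp2:1 pp3:1 pp4:1
Op 6: write(P2, v1, 148). refcount(pp3)=1 -> write in place. 5 ppages; refcounts: pp0:2 pp1:1 pp2:1 pp3:1 pp4:1
P0: v0 -> pp2 = 128
P1: v0 -> pp0 = 25
P2: v0 -> pp0 = 25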